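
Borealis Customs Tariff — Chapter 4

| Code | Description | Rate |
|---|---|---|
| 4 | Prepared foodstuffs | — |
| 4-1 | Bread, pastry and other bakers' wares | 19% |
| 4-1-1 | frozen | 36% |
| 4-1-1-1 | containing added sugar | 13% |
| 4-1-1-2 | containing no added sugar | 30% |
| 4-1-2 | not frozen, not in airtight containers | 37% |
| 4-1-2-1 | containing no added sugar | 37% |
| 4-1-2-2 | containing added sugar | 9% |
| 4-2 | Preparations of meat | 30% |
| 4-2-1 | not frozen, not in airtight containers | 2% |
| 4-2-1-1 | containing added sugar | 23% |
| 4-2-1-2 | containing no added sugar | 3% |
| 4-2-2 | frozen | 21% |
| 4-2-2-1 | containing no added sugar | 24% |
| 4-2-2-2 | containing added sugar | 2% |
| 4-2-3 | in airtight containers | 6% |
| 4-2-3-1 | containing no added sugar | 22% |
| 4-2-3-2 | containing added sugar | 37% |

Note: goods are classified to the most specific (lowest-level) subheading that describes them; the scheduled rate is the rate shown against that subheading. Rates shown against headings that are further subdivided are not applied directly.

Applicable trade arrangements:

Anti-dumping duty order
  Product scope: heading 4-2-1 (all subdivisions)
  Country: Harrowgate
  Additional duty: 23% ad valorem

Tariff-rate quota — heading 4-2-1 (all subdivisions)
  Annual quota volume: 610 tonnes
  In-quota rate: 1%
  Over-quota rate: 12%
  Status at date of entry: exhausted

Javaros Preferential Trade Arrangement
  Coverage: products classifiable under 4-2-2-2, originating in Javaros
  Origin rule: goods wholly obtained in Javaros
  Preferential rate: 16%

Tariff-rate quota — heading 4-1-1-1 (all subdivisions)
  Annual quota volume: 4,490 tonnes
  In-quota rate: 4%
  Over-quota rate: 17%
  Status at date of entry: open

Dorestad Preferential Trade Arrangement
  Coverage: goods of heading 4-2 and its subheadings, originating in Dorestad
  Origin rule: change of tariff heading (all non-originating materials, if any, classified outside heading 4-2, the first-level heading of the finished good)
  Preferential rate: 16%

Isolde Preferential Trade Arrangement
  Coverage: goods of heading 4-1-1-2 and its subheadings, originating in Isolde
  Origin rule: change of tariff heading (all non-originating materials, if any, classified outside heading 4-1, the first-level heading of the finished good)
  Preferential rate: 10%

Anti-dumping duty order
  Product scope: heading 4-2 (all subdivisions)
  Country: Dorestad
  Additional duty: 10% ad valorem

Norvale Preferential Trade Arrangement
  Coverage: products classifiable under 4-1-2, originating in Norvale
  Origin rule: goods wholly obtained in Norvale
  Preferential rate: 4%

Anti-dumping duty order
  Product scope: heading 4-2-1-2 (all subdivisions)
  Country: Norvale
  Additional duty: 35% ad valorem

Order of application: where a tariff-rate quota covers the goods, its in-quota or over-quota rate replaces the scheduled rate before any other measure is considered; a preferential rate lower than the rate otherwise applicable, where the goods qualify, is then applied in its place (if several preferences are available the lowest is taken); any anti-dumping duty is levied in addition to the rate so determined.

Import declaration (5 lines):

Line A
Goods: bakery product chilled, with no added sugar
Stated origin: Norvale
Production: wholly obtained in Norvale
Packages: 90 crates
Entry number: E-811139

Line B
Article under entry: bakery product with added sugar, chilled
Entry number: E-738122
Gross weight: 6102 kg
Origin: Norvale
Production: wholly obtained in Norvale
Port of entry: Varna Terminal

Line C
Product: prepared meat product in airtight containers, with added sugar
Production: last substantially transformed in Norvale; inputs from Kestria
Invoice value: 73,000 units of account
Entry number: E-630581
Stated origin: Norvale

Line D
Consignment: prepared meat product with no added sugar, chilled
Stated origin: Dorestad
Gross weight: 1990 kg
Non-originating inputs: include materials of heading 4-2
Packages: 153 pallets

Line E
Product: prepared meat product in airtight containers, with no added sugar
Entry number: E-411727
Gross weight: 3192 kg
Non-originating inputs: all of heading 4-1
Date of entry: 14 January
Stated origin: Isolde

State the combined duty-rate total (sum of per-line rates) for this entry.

Line A: bakery product → 4-1; chilled → 4-1-2; with no added sugar → 4-1-2-1. Scheduled 37%. Norvale agreement on 4-1-2: wholly obtained → 4% available; preferential 4%. → 4%.
Line B: bakery product → 4-1; chilled → 4-1-2; with added sugar → 4-1-2-2. Scheduled 9%. Norvale agreement on 4-1-2: wholly obtained → 4% available; preferential 4%. → 4%.
Line C: prepared meat product → 4-2; in airtight containers → 4-2-3; with added sugar → 4-2-3-2. Scheduled 37%. Norvale agreement on 4-1-2: 4-2-3-2 not covered. → 37%.
Line D: prepared meat product → 4-2; chilled → 4-2-1; with no added sugar → 4-2-1-2. Scheduled 3%. quota on 4-2-1 exhausted → over-quota 12%; Dorestad agreement on 4-2: CTH not met; anti-dumping (Dorestad, 4-2): +10%; total 12% + 10% = 22%. → 22%.
Line E: prepared meat product → 4-2; in airtight containers → 4-2-3; with no added sugar → 4-2-3-1. Scheduled 22%. Isolde agreement on 4-1-1-2: 4-2-3-1 not covered. → 22%.
Sum: 4% + 4% + 37% + 22% + 22% = 89%.

89%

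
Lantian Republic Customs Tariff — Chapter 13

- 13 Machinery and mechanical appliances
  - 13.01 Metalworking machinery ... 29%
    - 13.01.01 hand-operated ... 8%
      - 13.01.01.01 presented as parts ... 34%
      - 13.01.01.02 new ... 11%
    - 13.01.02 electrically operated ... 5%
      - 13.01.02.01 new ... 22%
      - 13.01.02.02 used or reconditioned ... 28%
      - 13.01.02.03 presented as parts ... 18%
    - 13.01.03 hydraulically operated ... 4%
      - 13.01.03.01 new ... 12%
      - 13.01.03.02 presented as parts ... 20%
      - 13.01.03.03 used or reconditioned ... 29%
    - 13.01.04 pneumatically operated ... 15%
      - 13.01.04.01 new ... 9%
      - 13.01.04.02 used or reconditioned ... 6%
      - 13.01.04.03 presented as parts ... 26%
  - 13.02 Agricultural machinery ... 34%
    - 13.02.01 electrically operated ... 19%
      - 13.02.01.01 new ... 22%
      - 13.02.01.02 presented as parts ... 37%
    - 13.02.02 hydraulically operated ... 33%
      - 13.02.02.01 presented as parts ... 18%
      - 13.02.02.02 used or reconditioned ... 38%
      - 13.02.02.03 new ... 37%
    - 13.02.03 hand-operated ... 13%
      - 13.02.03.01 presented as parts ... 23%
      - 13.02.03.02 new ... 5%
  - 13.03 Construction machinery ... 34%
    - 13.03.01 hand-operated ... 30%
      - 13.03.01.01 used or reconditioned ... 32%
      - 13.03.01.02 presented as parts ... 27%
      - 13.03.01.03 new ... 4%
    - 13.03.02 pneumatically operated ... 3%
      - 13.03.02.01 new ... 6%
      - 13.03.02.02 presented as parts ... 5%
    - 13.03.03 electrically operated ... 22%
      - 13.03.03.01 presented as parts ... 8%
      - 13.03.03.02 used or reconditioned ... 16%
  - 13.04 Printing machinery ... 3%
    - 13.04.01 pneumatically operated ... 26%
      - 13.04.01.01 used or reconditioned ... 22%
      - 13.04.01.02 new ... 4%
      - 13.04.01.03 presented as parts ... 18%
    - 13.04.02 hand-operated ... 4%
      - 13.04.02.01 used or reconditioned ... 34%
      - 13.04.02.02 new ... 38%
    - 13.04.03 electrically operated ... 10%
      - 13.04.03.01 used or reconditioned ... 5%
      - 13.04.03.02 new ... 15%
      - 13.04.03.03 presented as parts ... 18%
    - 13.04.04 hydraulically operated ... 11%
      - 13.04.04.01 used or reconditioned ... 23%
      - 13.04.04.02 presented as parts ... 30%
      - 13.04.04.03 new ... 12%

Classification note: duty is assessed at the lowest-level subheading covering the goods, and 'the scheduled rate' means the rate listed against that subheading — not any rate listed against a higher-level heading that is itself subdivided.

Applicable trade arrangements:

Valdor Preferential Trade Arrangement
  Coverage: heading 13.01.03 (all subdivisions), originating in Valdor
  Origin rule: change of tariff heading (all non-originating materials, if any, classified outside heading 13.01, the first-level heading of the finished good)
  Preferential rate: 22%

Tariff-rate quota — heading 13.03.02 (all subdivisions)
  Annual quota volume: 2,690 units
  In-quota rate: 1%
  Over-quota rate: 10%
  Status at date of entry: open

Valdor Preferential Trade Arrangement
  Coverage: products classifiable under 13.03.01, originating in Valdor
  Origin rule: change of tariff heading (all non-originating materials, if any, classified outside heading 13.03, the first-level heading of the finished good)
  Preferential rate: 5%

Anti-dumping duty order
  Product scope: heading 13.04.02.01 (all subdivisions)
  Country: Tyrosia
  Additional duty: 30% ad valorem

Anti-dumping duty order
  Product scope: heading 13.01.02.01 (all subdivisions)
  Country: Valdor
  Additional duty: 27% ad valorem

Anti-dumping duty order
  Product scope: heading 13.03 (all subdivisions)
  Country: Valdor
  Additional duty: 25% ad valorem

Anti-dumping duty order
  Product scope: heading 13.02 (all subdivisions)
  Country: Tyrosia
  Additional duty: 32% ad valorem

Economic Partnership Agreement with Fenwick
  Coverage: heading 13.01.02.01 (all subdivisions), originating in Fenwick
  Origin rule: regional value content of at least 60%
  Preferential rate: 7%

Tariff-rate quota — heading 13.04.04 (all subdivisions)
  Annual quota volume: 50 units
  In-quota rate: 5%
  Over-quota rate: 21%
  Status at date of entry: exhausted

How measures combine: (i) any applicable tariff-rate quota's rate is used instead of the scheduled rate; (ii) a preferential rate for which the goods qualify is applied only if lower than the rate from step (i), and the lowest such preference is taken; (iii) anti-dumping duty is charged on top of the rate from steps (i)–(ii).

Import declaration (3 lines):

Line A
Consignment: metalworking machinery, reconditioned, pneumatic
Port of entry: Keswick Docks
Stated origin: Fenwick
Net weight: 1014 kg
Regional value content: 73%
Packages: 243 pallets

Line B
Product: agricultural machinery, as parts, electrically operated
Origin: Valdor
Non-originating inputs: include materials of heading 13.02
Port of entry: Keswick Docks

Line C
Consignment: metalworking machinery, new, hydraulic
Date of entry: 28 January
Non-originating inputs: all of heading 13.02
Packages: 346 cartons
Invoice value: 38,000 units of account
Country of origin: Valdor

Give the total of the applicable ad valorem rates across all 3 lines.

55%

Line A: metalworking → 13.01; pneumatic → 13.01.04; reconditioned → 13.01.04.02. Scheduled 6%. Fenwick agreement on 13.01.02.01: 13.01.04.02 not covered. → 6%.
Line B: agricultural → 13.02; electrically operated → 13.02.01; as parts → 13.02.01.02. Scheduled 37%. Valdor agreement on 13.01.03: 13.02.01.02 not covered; Valdor agreement on 13.03.01: 13.02.01.02 not covered. → 37%.
Line C: metalworking → 13.01; hydraulic → 13.01.03; new → 13.01.03.01. Scheduled 12%. Valdor agreement on 13.01.03: CTH met → 22% available; Valdor agreement on 13.03.01: 13.01.03.01 not covered; preference 22% not lower than 12% → no reduction. → 12%.
Sum: 6% + 37% + 12% = 55%.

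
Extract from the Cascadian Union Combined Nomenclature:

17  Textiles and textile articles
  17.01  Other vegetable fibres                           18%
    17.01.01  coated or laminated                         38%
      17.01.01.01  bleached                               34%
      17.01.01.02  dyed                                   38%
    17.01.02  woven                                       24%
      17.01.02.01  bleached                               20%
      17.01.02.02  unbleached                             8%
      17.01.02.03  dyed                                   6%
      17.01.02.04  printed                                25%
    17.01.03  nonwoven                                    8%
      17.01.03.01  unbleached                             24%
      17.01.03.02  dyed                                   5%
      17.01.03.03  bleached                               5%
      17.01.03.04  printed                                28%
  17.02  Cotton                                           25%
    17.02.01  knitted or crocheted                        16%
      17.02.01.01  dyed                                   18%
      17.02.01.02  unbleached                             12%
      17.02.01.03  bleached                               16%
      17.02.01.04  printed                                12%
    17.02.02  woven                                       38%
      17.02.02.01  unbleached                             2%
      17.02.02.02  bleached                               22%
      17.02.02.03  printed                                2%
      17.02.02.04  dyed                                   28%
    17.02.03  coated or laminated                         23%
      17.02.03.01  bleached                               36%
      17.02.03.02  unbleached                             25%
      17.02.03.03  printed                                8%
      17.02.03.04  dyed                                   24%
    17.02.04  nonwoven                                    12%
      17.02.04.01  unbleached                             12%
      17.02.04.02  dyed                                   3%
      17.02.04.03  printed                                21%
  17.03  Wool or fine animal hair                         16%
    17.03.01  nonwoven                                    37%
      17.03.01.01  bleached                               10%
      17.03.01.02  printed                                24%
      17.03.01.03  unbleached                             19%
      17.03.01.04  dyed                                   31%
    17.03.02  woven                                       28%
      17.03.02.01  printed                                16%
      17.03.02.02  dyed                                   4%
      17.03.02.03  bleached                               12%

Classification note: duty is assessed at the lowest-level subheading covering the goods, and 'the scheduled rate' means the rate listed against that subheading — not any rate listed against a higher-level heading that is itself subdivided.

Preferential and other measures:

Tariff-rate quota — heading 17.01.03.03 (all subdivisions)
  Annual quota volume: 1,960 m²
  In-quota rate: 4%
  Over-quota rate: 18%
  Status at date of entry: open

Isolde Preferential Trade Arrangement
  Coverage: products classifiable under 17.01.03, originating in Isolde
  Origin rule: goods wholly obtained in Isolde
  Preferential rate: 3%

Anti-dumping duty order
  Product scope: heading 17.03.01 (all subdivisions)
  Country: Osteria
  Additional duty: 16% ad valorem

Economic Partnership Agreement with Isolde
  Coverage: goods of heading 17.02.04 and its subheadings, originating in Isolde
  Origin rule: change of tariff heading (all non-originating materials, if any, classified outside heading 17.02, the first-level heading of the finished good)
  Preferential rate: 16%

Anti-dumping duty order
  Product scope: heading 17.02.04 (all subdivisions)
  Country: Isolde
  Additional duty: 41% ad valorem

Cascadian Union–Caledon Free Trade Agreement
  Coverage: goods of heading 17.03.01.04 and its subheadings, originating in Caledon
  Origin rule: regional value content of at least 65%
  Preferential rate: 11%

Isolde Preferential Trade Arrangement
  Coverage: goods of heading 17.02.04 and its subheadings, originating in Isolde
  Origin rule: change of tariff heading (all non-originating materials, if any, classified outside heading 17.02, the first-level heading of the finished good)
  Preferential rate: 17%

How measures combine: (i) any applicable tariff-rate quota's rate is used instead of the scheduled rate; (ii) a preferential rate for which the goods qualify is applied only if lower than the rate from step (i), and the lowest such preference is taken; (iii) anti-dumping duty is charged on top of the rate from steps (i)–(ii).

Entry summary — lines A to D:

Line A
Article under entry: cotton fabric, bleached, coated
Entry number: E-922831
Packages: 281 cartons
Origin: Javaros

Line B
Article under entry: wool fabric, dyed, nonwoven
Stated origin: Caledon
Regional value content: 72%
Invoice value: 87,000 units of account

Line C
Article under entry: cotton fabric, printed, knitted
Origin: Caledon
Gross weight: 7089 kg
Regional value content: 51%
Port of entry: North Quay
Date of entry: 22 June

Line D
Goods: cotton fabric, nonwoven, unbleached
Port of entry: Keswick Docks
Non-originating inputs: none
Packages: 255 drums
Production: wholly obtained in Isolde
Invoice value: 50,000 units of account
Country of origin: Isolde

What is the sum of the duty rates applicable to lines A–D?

Line A: cotton → 17.02; coated → 17.02.03; bleached → 17.02.03.01. Scheduled 36%. No special measure applies. → 36%.
Line B: wool → 17.03; nonwoven → 17.03.01; dyed → 17.03.01.04. Scheduled 31%. Caledon agreement on 17.03.01.04: RVC ≥ 65% → 11% available; preferential 11%. → 11%.
Line C: cotton → 17.02; knitted → 17.02.01; printed → 17.02.01.04. Scheduled 12%. Caledon agreement on 17.03.01.04: 17.02.01.04 not covered. → 12%.
Line D: cotton → 17.02; nonwoven → 17.02.04; unbleached → 17.02.04.01. Scheduled 12%. Isolde agreement on 17.01.03: 17.02.04.01 not covered; Isolde agreement on 17.02.04: CTH met → 16% available; Isolde agreement on 17.02.04: CTH met → 17% available; preference 16% not lower than 12% → no reduction; anti-dumping (Isolde, 17.02.04): +41%; total 12% + 41% = 53%. → 53%.
Sum: 36% + 11% + 12% + 53% = 112%.

112%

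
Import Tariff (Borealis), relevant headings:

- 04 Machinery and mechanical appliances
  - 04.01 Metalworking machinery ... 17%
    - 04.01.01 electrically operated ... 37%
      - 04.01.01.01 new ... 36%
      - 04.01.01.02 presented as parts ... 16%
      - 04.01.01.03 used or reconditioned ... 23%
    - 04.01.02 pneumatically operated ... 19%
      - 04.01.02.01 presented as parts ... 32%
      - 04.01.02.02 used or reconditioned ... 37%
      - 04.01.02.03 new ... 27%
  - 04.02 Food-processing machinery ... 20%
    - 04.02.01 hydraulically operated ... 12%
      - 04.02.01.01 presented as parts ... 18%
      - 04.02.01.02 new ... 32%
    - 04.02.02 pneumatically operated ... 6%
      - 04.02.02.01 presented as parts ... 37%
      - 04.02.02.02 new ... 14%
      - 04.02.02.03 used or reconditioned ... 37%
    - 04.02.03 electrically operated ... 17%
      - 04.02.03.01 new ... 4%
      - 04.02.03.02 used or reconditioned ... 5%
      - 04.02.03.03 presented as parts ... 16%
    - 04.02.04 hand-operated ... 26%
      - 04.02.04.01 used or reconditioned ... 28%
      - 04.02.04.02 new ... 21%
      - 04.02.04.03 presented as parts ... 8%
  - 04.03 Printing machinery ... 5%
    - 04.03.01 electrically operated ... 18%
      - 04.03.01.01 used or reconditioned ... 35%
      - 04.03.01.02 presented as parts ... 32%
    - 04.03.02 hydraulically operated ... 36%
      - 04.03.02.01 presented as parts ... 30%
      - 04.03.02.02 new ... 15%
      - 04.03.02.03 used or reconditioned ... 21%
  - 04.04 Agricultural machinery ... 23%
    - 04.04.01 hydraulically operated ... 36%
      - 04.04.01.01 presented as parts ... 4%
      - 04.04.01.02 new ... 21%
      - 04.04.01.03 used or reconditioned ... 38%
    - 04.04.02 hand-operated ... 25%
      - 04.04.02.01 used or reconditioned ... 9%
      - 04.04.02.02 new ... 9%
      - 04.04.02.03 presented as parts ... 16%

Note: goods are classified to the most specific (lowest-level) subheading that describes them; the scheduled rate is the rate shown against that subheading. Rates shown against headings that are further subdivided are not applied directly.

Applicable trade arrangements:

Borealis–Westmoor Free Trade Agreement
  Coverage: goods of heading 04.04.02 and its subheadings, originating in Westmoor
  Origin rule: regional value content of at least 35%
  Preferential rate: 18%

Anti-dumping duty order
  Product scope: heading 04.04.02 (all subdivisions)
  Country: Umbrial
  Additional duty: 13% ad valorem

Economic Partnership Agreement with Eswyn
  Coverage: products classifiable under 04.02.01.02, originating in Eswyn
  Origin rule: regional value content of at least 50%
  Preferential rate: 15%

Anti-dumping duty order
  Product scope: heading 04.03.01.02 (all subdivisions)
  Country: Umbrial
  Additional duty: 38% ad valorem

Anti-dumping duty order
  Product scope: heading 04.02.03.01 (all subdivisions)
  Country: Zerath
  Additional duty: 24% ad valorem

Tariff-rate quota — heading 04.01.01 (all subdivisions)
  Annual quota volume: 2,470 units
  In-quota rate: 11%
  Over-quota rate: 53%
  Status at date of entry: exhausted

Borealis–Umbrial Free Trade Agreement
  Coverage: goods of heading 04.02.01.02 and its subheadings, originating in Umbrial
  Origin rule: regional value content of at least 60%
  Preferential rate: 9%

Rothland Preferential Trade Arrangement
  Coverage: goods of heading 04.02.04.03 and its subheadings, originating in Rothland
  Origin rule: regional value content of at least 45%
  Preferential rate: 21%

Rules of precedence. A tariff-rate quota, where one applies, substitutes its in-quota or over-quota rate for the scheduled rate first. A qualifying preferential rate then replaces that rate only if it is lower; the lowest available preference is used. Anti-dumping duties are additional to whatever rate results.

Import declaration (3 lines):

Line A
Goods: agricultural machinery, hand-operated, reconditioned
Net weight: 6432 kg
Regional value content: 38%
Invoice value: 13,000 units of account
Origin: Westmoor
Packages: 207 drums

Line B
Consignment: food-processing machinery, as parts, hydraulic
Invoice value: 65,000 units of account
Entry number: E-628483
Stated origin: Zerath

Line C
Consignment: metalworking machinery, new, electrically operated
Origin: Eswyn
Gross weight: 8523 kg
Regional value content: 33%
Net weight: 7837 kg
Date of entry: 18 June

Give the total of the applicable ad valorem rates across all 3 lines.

80%

Line A: agricultural → 04.04; hand-operated → 04.04.02; reconditioned → 04.04.02.01. Scheduled 9%. Westmoor agreement on 04.04.02: RVC ≥ 35% → 18% available; preference 18% not lower than 9% → no reduction. → 9%.
Line B: food-processing → 04.02; hydraulic → 04.02.01; as parts → 04.02.01.01. Scheduled 18%. No special measure applies. → 18%.
Line C: metalworking → 04.01; electrically operated → 04.01.01; new → 04.01.01.01. Scheduled 36%. quota on 04.01.01 exhausted → over-quota 53%; Eswyn agreement on 04.02.01.02: 04.01.01.01 not covered. → 53%.
Sum: 9% + 18% + 53% = 80%.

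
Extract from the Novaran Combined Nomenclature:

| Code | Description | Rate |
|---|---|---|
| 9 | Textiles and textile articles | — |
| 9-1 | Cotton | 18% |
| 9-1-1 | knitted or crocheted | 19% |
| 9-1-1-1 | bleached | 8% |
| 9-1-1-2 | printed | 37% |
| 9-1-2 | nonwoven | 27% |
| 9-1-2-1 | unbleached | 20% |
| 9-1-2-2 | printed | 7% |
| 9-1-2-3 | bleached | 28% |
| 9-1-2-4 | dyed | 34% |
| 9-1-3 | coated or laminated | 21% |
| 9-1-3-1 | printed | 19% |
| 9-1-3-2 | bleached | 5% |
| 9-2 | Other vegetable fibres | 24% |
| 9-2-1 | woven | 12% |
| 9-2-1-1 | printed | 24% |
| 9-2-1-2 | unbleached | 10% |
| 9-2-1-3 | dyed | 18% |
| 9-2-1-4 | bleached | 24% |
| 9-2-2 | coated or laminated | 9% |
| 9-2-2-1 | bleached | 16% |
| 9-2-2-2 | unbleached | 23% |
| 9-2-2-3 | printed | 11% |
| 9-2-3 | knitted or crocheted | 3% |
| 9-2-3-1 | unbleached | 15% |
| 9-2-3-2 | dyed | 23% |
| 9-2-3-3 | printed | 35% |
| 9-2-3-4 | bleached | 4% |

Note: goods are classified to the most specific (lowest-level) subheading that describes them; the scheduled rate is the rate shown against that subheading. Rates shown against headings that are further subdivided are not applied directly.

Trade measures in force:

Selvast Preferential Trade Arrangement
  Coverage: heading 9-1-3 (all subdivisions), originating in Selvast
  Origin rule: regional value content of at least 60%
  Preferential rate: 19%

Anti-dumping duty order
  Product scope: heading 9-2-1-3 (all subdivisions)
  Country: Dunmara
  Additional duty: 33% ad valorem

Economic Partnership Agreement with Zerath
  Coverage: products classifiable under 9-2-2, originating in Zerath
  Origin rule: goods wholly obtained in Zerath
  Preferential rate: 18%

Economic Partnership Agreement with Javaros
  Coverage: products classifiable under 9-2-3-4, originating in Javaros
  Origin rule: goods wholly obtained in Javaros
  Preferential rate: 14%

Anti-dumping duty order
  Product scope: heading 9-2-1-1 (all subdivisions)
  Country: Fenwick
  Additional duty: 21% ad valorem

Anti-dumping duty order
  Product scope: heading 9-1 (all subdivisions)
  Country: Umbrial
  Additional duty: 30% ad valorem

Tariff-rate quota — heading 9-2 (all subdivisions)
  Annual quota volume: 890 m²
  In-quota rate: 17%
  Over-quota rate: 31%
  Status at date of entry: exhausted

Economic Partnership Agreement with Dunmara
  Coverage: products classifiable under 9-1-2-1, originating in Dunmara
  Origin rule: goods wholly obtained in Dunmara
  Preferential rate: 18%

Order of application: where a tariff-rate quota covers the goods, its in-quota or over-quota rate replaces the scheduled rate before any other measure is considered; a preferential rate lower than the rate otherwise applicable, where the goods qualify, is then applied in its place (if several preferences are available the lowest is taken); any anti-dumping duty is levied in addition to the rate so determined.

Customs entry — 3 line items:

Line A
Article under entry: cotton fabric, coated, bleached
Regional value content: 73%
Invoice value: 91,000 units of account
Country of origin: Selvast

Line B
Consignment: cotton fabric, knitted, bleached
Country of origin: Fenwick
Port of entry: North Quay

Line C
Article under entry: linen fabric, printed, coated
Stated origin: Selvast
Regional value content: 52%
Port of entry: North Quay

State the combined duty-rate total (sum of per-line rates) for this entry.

44%

Line A: cotton → 9-1; coated → 9-1-3; bleached → 9-1-3-2. Scheduled 5%. Selvast agreement on 9-1-3: RVC ≥ 60% → 19% available; preference 19% not lower than 5% → no reduction. → 5%.
Line B: cotton → 9-1; knitted → 9-1-1; bleached → 9-1-1-1. Scheduled 8%. No special measure applies. → 8%.
Line C: linen → 9-2; coated → 9-2-2; printed → 9-2-2-3. Scheduled 11%. quota on 9-2 exhausted → over-quota 31%; Selvast agreement on 9-1-3: 9-2-2-3 not covered. → 31%.
Sum: 5% + 8% + 31% = 44%.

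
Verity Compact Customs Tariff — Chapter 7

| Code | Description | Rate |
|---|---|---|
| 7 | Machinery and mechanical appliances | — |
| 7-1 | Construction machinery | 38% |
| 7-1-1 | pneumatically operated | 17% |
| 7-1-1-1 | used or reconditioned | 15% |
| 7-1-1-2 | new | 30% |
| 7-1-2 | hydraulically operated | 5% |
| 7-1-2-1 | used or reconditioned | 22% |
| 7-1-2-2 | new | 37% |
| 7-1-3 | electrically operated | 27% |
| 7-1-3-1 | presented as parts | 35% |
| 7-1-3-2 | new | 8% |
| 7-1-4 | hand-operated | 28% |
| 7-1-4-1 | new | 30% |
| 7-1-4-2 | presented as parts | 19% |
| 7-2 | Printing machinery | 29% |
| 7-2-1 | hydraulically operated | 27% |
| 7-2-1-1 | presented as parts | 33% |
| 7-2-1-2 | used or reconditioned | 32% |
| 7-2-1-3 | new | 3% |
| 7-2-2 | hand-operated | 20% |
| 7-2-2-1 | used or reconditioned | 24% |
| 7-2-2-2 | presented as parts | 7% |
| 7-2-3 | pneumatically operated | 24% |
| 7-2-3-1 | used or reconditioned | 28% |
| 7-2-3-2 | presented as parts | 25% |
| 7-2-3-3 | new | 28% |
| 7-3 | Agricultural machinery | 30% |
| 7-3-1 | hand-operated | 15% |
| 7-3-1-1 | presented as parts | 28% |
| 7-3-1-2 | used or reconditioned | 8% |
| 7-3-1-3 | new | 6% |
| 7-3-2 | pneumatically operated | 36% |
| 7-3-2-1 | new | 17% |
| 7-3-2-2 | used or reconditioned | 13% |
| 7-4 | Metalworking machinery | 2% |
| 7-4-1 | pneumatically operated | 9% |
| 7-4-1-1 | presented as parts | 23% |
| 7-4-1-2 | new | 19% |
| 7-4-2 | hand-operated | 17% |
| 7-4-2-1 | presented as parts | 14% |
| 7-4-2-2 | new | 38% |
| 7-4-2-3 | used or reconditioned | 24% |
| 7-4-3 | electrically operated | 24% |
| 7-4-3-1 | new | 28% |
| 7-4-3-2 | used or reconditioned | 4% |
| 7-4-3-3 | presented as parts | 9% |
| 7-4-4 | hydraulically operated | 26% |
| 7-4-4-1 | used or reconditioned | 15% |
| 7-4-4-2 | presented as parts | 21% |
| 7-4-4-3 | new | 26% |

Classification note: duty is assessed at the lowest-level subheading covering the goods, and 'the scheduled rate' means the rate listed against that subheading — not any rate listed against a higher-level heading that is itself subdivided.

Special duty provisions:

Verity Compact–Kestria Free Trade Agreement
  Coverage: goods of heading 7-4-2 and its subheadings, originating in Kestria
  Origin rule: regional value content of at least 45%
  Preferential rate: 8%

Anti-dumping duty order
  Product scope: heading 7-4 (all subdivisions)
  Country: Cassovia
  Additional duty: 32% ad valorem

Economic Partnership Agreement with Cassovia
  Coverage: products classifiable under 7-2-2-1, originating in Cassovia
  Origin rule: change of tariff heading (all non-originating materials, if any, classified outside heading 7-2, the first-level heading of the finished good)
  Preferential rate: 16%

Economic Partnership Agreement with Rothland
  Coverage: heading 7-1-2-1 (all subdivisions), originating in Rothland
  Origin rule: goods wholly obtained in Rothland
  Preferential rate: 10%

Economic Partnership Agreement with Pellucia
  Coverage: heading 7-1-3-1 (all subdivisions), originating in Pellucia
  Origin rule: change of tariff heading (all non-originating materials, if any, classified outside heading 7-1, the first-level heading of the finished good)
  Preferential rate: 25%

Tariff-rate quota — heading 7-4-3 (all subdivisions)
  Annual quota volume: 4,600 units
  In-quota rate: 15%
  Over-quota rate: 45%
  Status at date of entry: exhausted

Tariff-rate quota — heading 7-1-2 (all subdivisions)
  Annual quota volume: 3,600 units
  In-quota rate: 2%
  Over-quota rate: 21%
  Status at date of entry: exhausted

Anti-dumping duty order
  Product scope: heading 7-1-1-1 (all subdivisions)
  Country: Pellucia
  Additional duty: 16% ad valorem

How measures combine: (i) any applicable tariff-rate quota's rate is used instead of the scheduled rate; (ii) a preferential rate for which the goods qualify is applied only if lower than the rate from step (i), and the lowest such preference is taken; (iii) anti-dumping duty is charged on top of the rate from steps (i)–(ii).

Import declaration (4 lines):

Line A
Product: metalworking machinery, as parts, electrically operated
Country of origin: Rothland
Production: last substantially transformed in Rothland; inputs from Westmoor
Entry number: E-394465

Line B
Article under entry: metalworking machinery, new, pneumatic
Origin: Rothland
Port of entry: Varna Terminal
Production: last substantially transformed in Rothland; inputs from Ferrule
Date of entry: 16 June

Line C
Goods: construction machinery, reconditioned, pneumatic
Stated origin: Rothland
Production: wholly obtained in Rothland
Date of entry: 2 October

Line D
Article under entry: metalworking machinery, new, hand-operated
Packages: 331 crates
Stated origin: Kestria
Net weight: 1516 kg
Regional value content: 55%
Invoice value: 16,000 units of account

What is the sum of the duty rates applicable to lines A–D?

Line A: metalworking → 7-4; electrically operated → 7-4-3; as parts → 7-4-3-3. Scheduled 9%. quota on 7-4-3 exhausted → over-quota 45%; Rothland agreement on 7-1-2-1: 7-4-3-3 not covered. → 45%.
Line B: metalworking → 7-4; pneumatic → 7-4-1; new → 7-4-1-2. Scheduled 19%. Rothland agreement on 7-1-2-1: 7-4-1-2 not covered. → 19%.
Line C: construction → 7-1; pneumatic → 7-1-1; reconditioned → 7-1-1-1. Scheduled 15%. Rothland agreement on 7-1-2-1: 7-1-1-1 not covered. → 15%.
Line D: metalworking → 7-4; hand-operated → 7-4-2; new → 7-4-2-2. Scheduled 38%. Kestria agreement on 7-4-2: RVC ≥ 45% → 8% available; preferential 8%. → 8%.
Sum: 45% + 19% + 15% + 8% = 87%.

87%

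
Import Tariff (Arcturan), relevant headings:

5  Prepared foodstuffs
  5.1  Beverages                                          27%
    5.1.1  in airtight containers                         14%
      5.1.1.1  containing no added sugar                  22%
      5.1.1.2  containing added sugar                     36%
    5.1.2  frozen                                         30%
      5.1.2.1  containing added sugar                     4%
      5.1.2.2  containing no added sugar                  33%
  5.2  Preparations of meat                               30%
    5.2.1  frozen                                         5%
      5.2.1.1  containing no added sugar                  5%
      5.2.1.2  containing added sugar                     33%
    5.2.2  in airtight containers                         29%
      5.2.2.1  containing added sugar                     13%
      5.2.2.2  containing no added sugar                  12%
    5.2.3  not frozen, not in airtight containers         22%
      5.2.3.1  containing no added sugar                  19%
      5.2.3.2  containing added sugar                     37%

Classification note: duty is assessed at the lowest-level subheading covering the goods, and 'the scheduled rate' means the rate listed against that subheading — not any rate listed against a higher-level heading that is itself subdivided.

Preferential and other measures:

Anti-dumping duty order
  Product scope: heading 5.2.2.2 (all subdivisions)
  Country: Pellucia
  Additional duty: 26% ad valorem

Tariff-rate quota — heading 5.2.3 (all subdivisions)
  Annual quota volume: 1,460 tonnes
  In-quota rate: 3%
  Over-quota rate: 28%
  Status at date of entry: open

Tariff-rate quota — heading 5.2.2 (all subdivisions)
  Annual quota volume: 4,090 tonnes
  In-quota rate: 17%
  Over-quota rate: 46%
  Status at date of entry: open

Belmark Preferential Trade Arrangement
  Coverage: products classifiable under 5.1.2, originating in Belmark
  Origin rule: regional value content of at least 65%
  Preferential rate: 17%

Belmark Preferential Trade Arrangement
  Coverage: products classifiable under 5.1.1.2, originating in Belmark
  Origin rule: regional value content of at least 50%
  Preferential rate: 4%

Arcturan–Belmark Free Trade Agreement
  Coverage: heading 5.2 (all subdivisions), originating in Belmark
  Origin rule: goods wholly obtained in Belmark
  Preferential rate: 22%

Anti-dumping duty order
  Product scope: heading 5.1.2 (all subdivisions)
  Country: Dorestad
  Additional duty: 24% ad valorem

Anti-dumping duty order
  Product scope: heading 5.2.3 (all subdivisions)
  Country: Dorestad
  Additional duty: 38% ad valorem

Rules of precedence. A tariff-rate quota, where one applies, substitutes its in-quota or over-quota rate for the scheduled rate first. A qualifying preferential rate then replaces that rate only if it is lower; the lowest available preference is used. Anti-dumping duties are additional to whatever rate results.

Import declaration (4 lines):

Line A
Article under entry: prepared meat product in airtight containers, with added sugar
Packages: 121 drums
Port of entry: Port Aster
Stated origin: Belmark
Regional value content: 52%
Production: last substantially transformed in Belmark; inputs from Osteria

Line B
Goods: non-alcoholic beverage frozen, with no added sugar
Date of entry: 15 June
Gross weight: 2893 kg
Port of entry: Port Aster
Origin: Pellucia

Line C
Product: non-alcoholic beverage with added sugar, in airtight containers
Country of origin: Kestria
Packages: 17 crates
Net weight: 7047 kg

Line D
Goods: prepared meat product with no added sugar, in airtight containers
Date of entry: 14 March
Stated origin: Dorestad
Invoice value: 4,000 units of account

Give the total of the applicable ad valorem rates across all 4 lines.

103%

Line A: prepared meat product → 5.2; in airtight containers → 5.2.2; with added sugar → 5.2.2.1. Scheduled 13%. quota on 5.2.2 open → in-quota 17%; Belmark agreement on 5.1.2: 5.2.2.1 not covered; Belmark agreement on 5.1.1.2: 5.2.2.1 not covered; Belmark agreement on 5.2: not wholly obtained. → 17%.
Line B: non-alcoholic beverage → 5.1; frozen → 5.1.2; with no added sugar → 5.1.2.2. Scheduled 33%. No special measure applies. → 33%.
Line C: non-alcoholic beverage → 5.1; in airtight containers → 5.1.1; with added sugar → 5.1.1.2. Scheduled 36%. No special measure applies. → 36%.
Line D: prepared meat product → 5.2; in airtight containers → 5.2.2; with no added sugar → 5.2.2.2. Scheduled 12%. quota on 5.2.2 open → in-quota 17%. → 17%.
Sum: 17% + 33% + 36% + 17% = 103%.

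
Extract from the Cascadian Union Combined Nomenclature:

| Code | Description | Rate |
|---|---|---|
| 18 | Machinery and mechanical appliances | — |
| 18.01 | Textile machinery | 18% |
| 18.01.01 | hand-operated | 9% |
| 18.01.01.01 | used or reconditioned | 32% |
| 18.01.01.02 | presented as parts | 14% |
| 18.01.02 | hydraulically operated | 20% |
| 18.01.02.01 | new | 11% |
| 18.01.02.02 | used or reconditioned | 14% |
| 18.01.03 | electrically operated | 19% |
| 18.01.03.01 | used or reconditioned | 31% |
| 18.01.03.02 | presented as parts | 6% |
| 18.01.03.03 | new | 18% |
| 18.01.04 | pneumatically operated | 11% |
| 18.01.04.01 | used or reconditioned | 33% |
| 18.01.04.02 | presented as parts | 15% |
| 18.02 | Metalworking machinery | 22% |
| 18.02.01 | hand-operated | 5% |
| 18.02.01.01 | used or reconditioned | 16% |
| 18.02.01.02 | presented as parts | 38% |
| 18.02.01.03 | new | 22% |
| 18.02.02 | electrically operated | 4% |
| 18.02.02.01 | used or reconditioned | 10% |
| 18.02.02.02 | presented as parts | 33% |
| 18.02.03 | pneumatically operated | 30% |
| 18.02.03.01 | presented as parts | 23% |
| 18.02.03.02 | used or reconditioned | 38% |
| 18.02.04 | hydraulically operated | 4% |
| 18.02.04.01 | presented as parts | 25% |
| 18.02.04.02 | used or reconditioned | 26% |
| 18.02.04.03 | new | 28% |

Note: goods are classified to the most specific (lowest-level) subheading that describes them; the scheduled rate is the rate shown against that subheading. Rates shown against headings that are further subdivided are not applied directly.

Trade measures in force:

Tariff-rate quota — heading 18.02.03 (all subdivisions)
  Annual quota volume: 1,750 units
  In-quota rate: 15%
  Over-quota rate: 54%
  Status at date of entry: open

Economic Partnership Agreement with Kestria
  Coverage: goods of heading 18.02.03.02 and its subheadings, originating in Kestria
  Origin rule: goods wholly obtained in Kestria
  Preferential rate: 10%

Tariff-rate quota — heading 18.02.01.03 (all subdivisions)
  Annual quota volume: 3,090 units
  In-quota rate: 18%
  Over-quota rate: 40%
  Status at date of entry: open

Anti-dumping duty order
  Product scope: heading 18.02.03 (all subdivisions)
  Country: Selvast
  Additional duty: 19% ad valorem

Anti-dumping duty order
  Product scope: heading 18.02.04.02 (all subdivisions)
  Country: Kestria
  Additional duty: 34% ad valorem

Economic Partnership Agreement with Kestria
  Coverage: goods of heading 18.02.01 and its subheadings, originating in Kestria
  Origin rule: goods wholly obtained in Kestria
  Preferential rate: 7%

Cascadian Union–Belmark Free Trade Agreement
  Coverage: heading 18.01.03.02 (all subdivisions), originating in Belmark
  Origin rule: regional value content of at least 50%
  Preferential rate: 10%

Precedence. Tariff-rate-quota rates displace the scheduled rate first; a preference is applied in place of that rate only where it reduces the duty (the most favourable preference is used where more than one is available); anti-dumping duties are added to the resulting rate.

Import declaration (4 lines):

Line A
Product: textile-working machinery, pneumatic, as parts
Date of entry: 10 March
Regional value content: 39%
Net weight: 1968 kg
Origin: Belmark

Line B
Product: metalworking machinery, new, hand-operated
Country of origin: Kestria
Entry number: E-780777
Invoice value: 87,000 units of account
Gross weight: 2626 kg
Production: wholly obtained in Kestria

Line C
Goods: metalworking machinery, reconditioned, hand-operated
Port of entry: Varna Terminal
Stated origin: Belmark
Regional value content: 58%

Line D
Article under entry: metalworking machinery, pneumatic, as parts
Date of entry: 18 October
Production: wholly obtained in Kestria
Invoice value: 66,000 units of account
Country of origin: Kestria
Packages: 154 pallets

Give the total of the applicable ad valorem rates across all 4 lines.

53%

Line A: textile-working → 18.01; pneumatic → 18.01.04; as parts → 18.01.04.02. Scheduled 15%. Belmark agreement on 18.01.03.02: 18.01.04.02 not covered. → 15%.
Line B: metalworking → 18.02; hand-operated → 18.02.01; new → 18.02.01.03. Scheduled 22%. quota on 18.02.01.03 open → in-quota 18%; Kestria agreement on 18.02.03.02: 18.02.01.03 not covered; Kestria agreement on 18.02.01: wholly obtained → 7% available; preferential 7%. → 7%.
Line C: metalworking → 18.02; hand-operated → 18.02.01; reconditioned → 18.02.01.01. Scheduled 16%. Belmark agreement on 18.01.03.02: 18.02.01.01 not covered. → 16%.
Line D: metalworking → 18.02; pneumatic → 18.02.03; as parts → 18.02.03.01. Scheduled 23%. quota on 18.02.03 open → in-quota 15%; Kestria agreement on 18.02.03.02: 18.02.03.01 not covered; Kestria agreement on 18.02.01: 18.02.03.01 not covered. → 15%.
Sum: 15% + 7% + 16% + 15% = 53%.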